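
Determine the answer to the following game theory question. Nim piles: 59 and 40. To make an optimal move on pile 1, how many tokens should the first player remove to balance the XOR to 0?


Piles: 59 and 40
Current XOR: 59 XOR 40 = 19 (non-zero, so this is an N-position).
To make the XOR zero, we need to find a move that balances the piles.
For pile 1 (size 59): target = 59 XOR 19 = 40
We reduce pile 1 from 59 to 40.
Tokens removed: 59 - 40 = 19
Verification: 40 XOR 40 = 0

19


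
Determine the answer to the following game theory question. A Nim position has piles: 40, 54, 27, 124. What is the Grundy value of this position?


We need the XOR (exclusive or) of all pile sizes.
After XOR-ing pile 1 (size 40): 0 XOR 40 = 40
After XOR-ing pile 2 (size 54): 40 XOR 54 = 30
After XOR-ing pile 3 (size 27): 30 XOR 27 = 5
After XOR-ing pile 4 (size 124): 5 XOR 124 = 121
The Nim-value of this position is 121.

121


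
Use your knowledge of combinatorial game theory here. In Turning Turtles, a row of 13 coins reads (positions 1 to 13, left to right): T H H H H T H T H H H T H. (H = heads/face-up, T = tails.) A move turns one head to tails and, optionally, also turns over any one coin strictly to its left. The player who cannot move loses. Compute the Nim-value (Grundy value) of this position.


Coins: T H H H H T H T H H H T H
Key fact: a single head at position k behaves exactly like a Nim heap of size k (turning it to T and optionally flipping a coin at j < k corresponds to moving the heap from k to j, or to 0), and heads combine as a disjunctive sum (two heads at the same place would cancel, matching j XOR j = 0). So the Nim-value is the XOR of the 1-indexed positions of the heads.
Face-up positions (1-indexed): [2, 3, 4, 5, 7, 9, 10, 11, 13]
XOR 0 with 2: 0 XOR 2 = 2
XOR 2 with 3: 2 XOR 3 = 1
XOR 1 with 4: 1 XOR 4 = 5
XOR 5 with 5: 5 XOR 5 = 0
XOR 0 with 7: 0 XOR 7 = 7
XOR 7 with 9: 7 XOR 9 = 14
XOR 14 with 10: 14 XOR 10 = 4
XOR 4 with 11: 4 XOR 11 = 15
XOR 15 with 13: 15 XOR 13 = 2
Nim-value = 2

2


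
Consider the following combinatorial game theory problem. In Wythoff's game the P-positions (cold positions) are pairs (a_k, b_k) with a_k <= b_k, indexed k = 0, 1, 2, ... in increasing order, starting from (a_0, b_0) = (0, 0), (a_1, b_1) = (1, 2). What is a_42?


By Wythoff's theorem, a_k = floor(k * phi) and b_k = floor(k * phi^2) = a_k + k, where phi = (1 + sqrt(5))/2 is the golden ratio.
phi = (1 + sqrt(5))/2 = 1.618034
k = 42
k * phi = 42 * 1.618034 = 67.957428
a_42 = floor(k * phi) = 67

67


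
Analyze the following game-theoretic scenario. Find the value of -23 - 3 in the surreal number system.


x = -23, y = 3
x - y = -23 - 3 = -26

-26


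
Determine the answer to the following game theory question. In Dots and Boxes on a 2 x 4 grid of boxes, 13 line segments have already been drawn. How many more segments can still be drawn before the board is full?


Grid: 2 x 4 boxes, i.e. 3 rows and 5 columns of dots.
Horizontal edges: (rows + 1) * cols = 3 * 4 = 12
Vertical edges: rows * (cols + 1) = 2 * 5 = 10
Total edges: 12 + 10 = 22
Edges drawn: 13
Remaining: 22 - 13 = 9

9


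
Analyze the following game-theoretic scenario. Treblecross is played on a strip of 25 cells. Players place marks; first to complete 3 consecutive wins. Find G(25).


Treblecross: place X on empty cells; 3-in-a-row wins.
Playing within two cells of an existing X lets the opponent win at once, so sensible play treats the cells i-2..i+2 around each X as dead. The player left with no safe cell loses, so this is a normal-play take-away game on strips of safe cells.
Placing X at cell i (0-indexed) of a strip of k safe cells leaves independent strips of sizes max(0, i-2) and max(0, k-i-3). Hence G(k) = mex{ G(max(0,i-2)) XOR G(max(0,k-i-3)) : 0 <= i < k }, with G(0) = 0.
G(1): splits (0,0):0^0=0 -> mex({0}) = 1
G(2): splits (0,0):0^0=0 -> mex({0}) = 1
G(3): splits (0,0):0^0=0 -> mex({0}) = 1
G(4): splits (0,1):0^1=1 (0,0):0^0=0 -> mex({0, 1}) = 2
G(5): splits (0,2):0^1=1 (0,1):0^1=1 (0,0):0^0=0 -> mex({0, 1}) = 2
G(6) = mex({1}) = 0
G(7) = mex({0, 1, 2}) = 3
G(8) = mex({0, 1, 2}) = 3
G(9) = mex({0, 2}) = 1
G(10) = mex({0, 2, 3}) = 1
G(11) = mex({0, 3}) = 1
G(12) = mex({1, 3}) = 0
G(13) = mex({0, 1, 2, 3}) = 4
G(14) = mex({0, 1, 2}) = 3
G(15) = mex({0, 1, 2}) = 3
G(16) = mex({0, 1, 2, 4}) = 3
G(17) = mex({0, 1, 3, 4}) = 2
G(18) = mex({0, 1, 3, 4}) = 2
G(19) = mex({0, 1, 3, 5}) = 2
G(20) = mex({0, 1, 2, 3, 5}) = 4
G(21) = mex({0, 1, 2, 3, 5}) = 4
G(22) = mex({1, 2, 6}) = 0
G(23) = mex({0, 1, 2, 3, 4, 6}) = 5
G(24) = mex({0, 1, 2, 3, 4}) = 5
G(25) = mex({0, 1, 3, 4, 7}) = 2
Therefore G(25) = 2.

2


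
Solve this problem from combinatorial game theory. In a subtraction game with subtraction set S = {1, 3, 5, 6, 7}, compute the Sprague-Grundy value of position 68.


The subtraction set is S = {1, 3, 5, 6, 7}.
G(k) = mex{ G(k - s) : s in S, s <= k }. We compute iteratively: G(0) = 0.
G(1) = mex({0}) = 1
G(2) = mex({1}) = 0
G(3) = mex({0}) = 1
G(4) = mex({1}) = 0
G(5) = mex({0}) = 1
G(6) = mex({0, 1}) = 2
G(7) = mex({0, 1, 2}) = 3
G(8) = mex({0, 1, 3}) = 2
G(9) = mex({0, 1, 2}) = 3
G(10) = mex({0, 1, 3}) = 2
G(11) = mex({0, 1, 2}) = 3
G(12) = mex({1, 2, 3}) = 0
G(13) = mex({0, 2, 3}) = 1
G(14) = mex({1, 2, 3}) = 0
G(15) = mex({0, 2, 3}) = 1
G(16) = mex({1, 2, 3}) = 0
G(17) = mex({0, 2, 3}) = 1
G(18) = mex({0, 1, 3}) = 2
Observe that G(12)..G(18) = 0, 1, 0, 1, 0, 1, 2 repeats G(0)..G(6) = 0, 1, 0, 1, 0, 1, 2.
For k >= max(S) = 7, G(k) is determined by the previous 7 values G(k-7)..G(k-1); a window of 7 consecutive values has recurred shifted by 12, so by induction G(k + 12) = G(k) for all k >= 0: the sequence is periodic from the start with period 12.
One period: G(0..11) = 0, 1, 0, 1, 0, 1, 2, 3, 2, 3, 2, 3.
68 mod 12 = 8, so G(68) = G(8) = 2.

2


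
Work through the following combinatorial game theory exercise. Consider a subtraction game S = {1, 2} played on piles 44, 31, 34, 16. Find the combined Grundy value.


Subtraction set: {1, 2}
For this subtraction set, G(n) = n mod 3 (period = max + 1 = 3).
Pile 1 (size 44): G(44) = 44 mod 3 = 2
Pile 2 (size 31): G(31) = 31 mod 3 = 1
Pile 3 (size 34): G(34) = 34 mod 3 = 1
Pile 4 (size 16): G(16) = 16 mod 3 = 1
Total Grundy value = XOR of all: 2 XOR 1 XOR 1 XOR 1 = 3

3


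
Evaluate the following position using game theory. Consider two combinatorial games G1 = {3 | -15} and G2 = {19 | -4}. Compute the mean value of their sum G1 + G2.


G1 = {3 | -15}, G2 = {19 | -4}
Each is a switch {a | b} with numbers a > b; its mean value is (a + b)/2, and mean value is additive over game sums: m(G1 + G2) = m(G1) + m(G2).
Mean of G1 = (3 + (-15))/2 = -12/2 = -6
Mean of G2 = (19 + (-4))/2 = 15/2 = 15/2
Mean of G1 + G2 = -6 + 15/2 = 3/2

3/2


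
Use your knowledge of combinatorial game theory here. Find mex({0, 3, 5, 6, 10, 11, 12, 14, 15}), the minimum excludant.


Set = {0, 3, 5, 6, 10, 11, 12, 14, 15}
0 is in the set.
1 is NOT in the set. This is the mex.
mex = 1

1


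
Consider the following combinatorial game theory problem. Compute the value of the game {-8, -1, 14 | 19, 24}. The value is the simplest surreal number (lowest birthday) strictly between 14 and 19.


Left options: {-8, -1, 14}, max = 14
Right options: {19, 24}, min = 19
All options are numbers and max(Left) < min(Right), so by the simplicity theorem the value is the simplest (earliest-born) number strictly between 14 and 19.
Integers 15 through 18 all lie strictly between 14 and 19.
Among integers, the simplest (lowest birthday = smallest |n|; 0 is born on day 0, +-n on day n) is 15.
No non-integer in the interval can be simpler: if x is a non-integer in the interval, then floor(x) or ceil(x) also lies in the interval (the interval contains an integer), and both are proper prefixes of x's sign expansion, i.e. born earlier. So the game value is 15.
Game value = 15

15


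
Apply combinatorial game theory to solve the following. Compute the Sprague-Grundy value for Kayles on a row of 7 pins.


Kayles: a move removes 1 or 2 adjacent pins from a contiguous row.
Removing pins from a row of k leaves two independent rows (a, b) with a + b = k - 1 (one pin) or a + b = k - 2 (two pins); an end removal gives a = 0.
By Sprague-Grundy, G(k) = mex{ G(a) XOR G(b) } over all these splits. G(0) = 0.
G(1): splits (0,0):0^0=0 -> mex({0}) = 1
G(2): splits (0,1):0^1=1 (0,0):0^0=0 -> mex({0, 1}) = 2
G(3): splits (0,2):0^2=2 (1,1):1^1=0 (0,1):0^1=1 -> mex({0, 1, 2}) = 3
G(4): splits (0,3):0^3=3 (1,2):1^2=3 (0,2):0^2=2 (1,1):1^1=0 -> mex({0, 2, 3}) = 1
G(5): splits (0,4):0^1=1 (1,3):1^3=2 (2,2):2^2=0 (0,3):0^3=3 (1,2):1^2=3 -> mex({0, 1, 2, 3}) = 4
G(6) = mex({0, 1, 2, 4}) = 3
G(7) = mex({0, 1, 3, 4, 5}) = 2
Therefore G(7) = 2.

2


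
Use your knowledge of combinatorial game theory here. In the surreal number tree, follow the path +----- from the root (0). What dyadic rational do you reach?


Sign expansion: +-----
Rule: track bounds (lo, hi), initially (-inf, +inf). On '+', the current value becomes lo and we move to the simplest number in (value, hi): value + 1 if hi = +inf, otherwise the midpoint (value + hi)/2. On '-', the current value becomes hi and we move to value - 1 if lo = -inf, otherwise the midpoint (lo + value)/2.
Start at 0.
Step 1: sign = +, move right. Bounds: (0, +inf). Value = 1
Step 2: sign = -, move left. Bounds: (0, 1). Value = 1/2
Step 3: sign = -, move left. Bounds: (0, 1/2). Value = 1/4
Step 4: sign = -, move left. Bounds: (0, 1/4). Value = 1/8
Step 5: sign = -, move left. Bounds: (0, 1/8). Value = 1/16
Step 6: sign = -, move left. Bounds: (0, 1/16). Value = 1/32
The surreal number with sign expansion +----- is 1/32.

1/32


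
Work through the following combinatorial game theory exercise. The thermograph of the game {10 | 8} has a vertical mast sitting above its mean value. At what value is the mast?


Game = {10 | 8}, a switch {a | b} with numbers a > b.
Its thermograph has left wall a - t and right wall b + t, which meet at t = (a - b)/2, where both equal (a + b)/2. So the mast (mean value) is at (a + b)/2.
Mean = (10 + (8))/2 = 18/2 = 9

9


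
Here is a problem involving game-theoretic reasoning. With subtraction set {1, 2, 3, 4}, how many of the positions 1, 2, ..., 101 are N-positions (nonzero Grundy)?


Subtraction set S = {1, 2, 3, 4}, so G(n) = n mod 5.
G(n) = 0 when n is a multiple of 5.
Multiples of 5 in [1, 101]: 20
N-positions (nonzero Grundy) = 101 - 20 = 81

81


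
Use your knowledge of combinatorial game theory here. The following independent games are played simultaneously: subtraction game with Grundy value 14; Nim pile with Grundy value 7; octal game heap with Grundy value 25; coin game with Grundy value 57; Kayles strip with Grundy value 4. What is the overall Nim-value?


By the Sprague-Grundy theorem, the Grundy value of a sum of games is the XOR of individual Grundy values.
subtraction game: Grundy value = 14. Running XOR: 0 XOR 14 = 14
Nim pile: Grundy value = 7. Running XOR: 14 XOR 7 = 9
octal game heap: Grundy value = 25. Running XOR: 9 XOR 25 = 16
coin game: Grundy value = 57. Running XOR: 16 XOR 57 = 41
Kayles strip: Grundy value = 4. Running XOR: 41 XOR 4 = 45
The combined Grundy value is 45.

45


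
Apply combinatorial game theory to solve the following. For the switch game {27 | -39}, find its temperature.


The game is {27 | -39}, a switch {a | b} with numbers a > b.
Cooling {a | b} by t gives {a - t | b + t}, which stops being hot when a - t = b + t, i.e. at t = (a - b)/2. So the temperature of a switch is (a - b)/2.
Temperature = (Left option - Right option) / 2
= (27 - (-39)) / 2
= 66 / 2
= 33

33


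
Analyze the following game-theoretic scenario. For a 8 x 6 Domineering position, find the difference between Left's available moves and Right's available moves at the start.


Board is 8 x 6 (rows x cols).
Left (vertical) placements: (rows-1) * cols = 7 * 6 = 42
Right (horizontal) placements: rows * (cols-1) = 8 * 5 = 40
Advantage = Left - Right = 42 - 40 = 2

2


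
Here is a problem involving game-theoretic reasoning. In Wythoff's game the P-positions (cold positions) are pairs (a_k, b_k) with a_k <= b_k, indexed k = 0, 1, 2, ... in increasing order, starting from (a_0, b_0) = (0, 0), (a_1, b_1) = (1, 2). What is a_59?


By Wythoff's theorem, a_k = floor(k * phi) and b_k = floor(k * phi^2) = a_k + k, where phi = (1 + sqrt(5))/2 is the golden ratio.
phi = (1 + sqrt(5))/2 = 1.618034
k = 59
k * phi = 59 * 1.618034 = 95.464005
a_59 = floor(k * phi) = 95

95


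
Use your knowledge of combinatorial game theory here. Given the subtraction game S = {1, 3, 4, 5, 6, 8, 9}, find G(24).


The subtraction set is S = {1, 3, 4, 5, 6, 8, 9}.
G(k) = mex{ G(k - s) : s in S, s <= k }. We compute iteratively: G(0) = 0.
G(1) = mex({0}) = 1
G(2) = mex({1}) = 0
G(3) = mex({0}) = 1
G(4) = mex({0, 1}) = 2
G(5) = mex({0, 1, 2}) = 3
G(6) = mex({0, 1, 3}) = 2
G(7) = mex({0, 1, 2}) = 3
G(8) = mex({0, 1, 2, 3}) = 4
G(9) = mex({0, 1, 2, 3, 4}) = 5
G(10) = mex({0, 1, 2, 3, 5}) = 4
G(11) = mex({0, 1, 2, 3, 4}) = 5
G(12) = mex({1, 2, 3, 4, 5}) = 0
G(13) = mex({0, 2, 3, 4, 5}) = 1
G(14) = mex({1, 2, 3, 4, 5}) = 0
G(15) = mex({0, 2, 3, 4, 5}) = 1
G(16) = mex({0, 1, 3, 4, 5}) = 2
G(17) = mex({0, 1, 2, 4, 5}) = 3
G(18) = mex({0, 1, 3, 4, 5}) = 2
G(19) = mex({0, 1, 2, 4, 5}) = 3
G(20) = mex({0, 1, 2, 3, 5}) = 4
Observe that G(12)..G(20) = 0, 1, 0, 1, 2, 3, 2, 3, 4 repeats G(0)..G(8) = 0, 1, 0, 1, 2, 3, 2, 3, 4.
For k >= max(S) = 9, G(k) is determined by the previous 9 values G(k-9)..G(k-1); a window of 9 consecutive values has recurred shifted by 12, so by induction G(k + 12) = G(k) for all k >= 0: the sequence is periodic from the start with period 12.
One period: G(0..11) = 0, 1, 0, 1, 2, 3, 2, 3, 4, 5, 4, 5.
24 mod 12 = 0, so G(24) = G(0) = 0.

0


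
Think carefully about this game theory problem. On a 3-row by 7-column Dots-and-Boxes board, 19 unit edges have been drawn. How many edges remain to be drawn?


Grid: 3 x 7 boxes, i.e. 4 rows and 8 columns of dots.
Horizontal edges: (rows + 1) * cols = 4 * 7 = 28
Vertical edges: rows * (cols + 1) = 3 * 8 = 24
Total edges: 28 + 24 = 52
Edges drawn: 19
Remaining: 52 - 19 = 33

33


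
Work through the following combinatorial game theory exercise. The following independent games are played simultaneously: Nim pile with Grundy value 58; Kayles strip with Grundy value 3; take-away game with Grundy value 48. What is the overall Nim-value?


By the Sprague-Grundy theorem, the Grundy value of a sum of games is the XOR of individual Grundy values.
Nim pile: Grundy value = 58. Running XOR: 0 XOR 58 = 58
Kayles strip: Grundy value = 3. Running XOR: 58 XOR 3 = 57
take-away game: Grundy value = 48. Running XOR: 57 XOR 48 = 9
The combined Grundy value is 9.

9


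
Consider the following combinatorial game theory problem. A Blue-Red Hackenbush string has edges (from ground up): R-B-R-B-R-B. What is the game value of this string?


Edges (from ground): R-B-R-B-R-B
By Berlekamp's sign-expansion rule, a Blue-Red Hackenbush stalk has the value of the surreal number whose sign sequence is the edge sequence with B -> + and R -> -.
Sign sequence: -+-+-+
Trace the sign expansion in the surreal number tree, starting from 0:
Edge 1: R (sign -) -> bounds (-inf, 0), value = -1
Edge 2: B (sign +) -> bounds (-1, 0), value = -1/2
Edge 3: R (sign -) -> bounds (-1, -1/2), value = -3/4
Edge 4: B (sign +) -> bounds (-3/4, -1/2), value = -5/8
Edge 5: R (sign -) -> bounds (-3/4, -5/8), value = -11/16
Edge 6: B (sign +) -> bounds (-11/16, -5/8), value = -21/32
Game value = -21/32

-21/32


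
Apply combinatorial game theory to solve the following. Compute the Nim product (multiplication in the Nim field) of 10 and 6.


Nim multiplication is bilinear over XOR: (u XOR v) * w = (u*w) XOR (v*w).
So we split each operand into its bit components and XOR the pairwise Nim products.
10 = 2 + 8 (as XOR of powers of 2).
6 = 2 + 4 (as XOR of powers of 2).
Using the standard Nim-product table on single bits:
  2*2 = 3,   2*4 = 8,   2*8 = 12,
  4*4 = 6,   4*8 = 11,  8*8 = 13,
and  1*x = x (identity), k*l = l*k (commutative).
Pairwise Nim products:
  2 * 2 = 3
  2 * 4 = 8
  8 * 2 = 12
  8 * 4 = 11
XOR them: 3 XOR 8 XOR 12 XOR 11 = 12.
Result: 10 * 6 = 12 (in Nim).

12


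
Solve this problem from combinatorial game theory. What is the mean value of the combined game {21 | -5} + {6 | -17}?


G1 = {21 | -5}, G2 = {6 | -17}
Each is a switch {a | b} with numbers a > b; its mean value is (a + b)/2, and mean value is additive over game sums: m(G1 + G2) = m(G1) + m(G2).
Mean of G1 = (21 + (-5))/2 = 16/2 = 8
Mean of G2 = (6 + (-17))/2 = -11/2 = -11/2
Mean of G1 + G2 = 8 + -11/2 = 5/2

5/2


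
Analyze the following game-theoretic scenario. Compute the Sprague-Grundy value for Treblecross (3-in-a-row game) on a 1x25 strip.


Treblecross: place X on empty cells; 3-in-a-row wins.
Playing within two cells of an existing X lets the opponent win at once, so sensible play treats the cells i-2..i+2 around each X as dead. The player left with no safe cell loses, so this is a normal-play take-away game on strips of safe cells.
Placing X at cell i (0-indexed) of a strip of k safe cells leaves independent strips of sizes max(0, i-2) and max(0, k-i-3). Hence G(k) = mex{ G(max(0,i-2)) XOR G(max(0,k-i-3)) : 0 <= i < k }, with G(0) = 0.
G(1): splits (0,0):0^0=0 -> mex({0}) = 1
G(2): splits (0,0):0^0=0 -> mex({0}) = 1
G(3): splits (0,0):0^0=0 -> mex({0}) = 1
G(4): splits (0,1):0^1=1 (0,0):0^0=0 -> mex({0, 1}) = 2
G(5): splits (0,2):0^1=1 (0,1):0^1=1 (0,0):0^0=0 -> mex({0, 1}) = 2
G(6) = mex({1}) = 0
G(7) = mex({0, 1, 2}) = 3
G(8) = mex({0, 1, 2}) = 3
G(9) = mex({0, 2}) = 1
G(10) = mex({0, 2, 3}) = 1
G(11) = mex({0, 3}) = 1
G(12) = mex({1, 3}) = 0
G(13) = mex({0, 1, 2, 3}) = 4
G(14) = mex({0, 1, 2}) = 3
G(15) = mex({0, 1, 2}) = 3
G(16) = mex({0, 1, 2, 4}) = 3
G(17) = mex({0, 1, 3, 4}) = 2
G(18) = mex({0, 1, 3, 4}) = 2
G(19) = mex({0, 1, 3, 5}) = 2
G(20) = mex({0, 1, 2, 3, 5}) = 4
G(21) = mex({0, 1, 2, 3, 5}) = 4
G(22) = mex({1, 2, 6}) = 0
G(23) = mex({0, 1, 2, 3, 4, 6}) = 5
G(24) = mex({0, 1, 2, 3, 4}) = 5
G(25) = mex({0, 1, 3, 4, 7}) = 2
Therefore G(25) = 2.

2


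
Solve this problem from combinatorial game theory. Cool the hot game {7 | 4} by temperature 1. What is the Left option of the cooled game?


Original game: {7 | 4} (a switch {a | b} with a > b).
Cooling by t (for t below the temperature (a - b)/2 = 3/2) taxes each move by t: {a | b} cooled by t is {a - t | b + t}.
Cooling amount: t = 1
Cooled Left option: 7 - 1 = 6
Cooled Right option: 4 + 1 = 5
Cooled game: {6 | 5}
Left option = 6

6


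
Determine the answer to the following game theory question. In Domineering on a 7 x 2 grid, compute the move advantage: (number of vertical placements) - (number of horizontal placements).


Board is 7 x 2 (rows x cols).
Left (vertical) placements: (rows-1) * cols = 6 * 2 = 12
Right (horizontal) placements: rows * (cols-1) = 7 * 1 = 7
Advantage = Left - Right = 12 - 7 = 5

5


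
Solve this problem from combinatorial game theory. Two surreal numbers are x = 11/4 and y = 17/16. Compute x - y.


x = 11/4, y = 17/16
Converting to common denominator: 16
x = 44/16, y = 17/16
x - y = 11/4 - 17/16 = 27/16

27/16


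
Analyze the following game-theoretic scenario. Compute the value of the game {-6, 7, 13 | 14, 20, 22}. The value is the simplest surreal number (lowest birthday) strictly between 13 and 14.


Left options: {-6, 7, 13}, max = 13
Right options: {14, 20, 22}, min = 14
All options are numbers and max(Left) < min(Right), so by the simplicity theorem the value is the simplest (earliest-born) number strictly between 13 and 14.
No integer lies strictly between 13 and 14, so the value is the dyadic rational m/2^k in the interval with the smallest k (then m odd); search k = 1, 2, ...:
Denominator 2: 27/2 lies strictly between 13 and 14 -- found.
The simplest number in the interval is 27/2.
Game value = 27/2

27/2


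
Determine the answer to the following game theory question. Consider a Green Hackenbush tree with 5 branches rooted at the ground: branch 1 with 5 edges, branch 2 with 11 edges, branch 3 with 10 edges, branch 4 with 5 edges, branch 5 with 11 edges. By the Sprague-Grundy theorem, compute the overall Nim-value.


The tree has 5 branches from the ground vertex.
In Green Hackenbush, the Nim-value of a simple path of length k is k.
Branch 1: length 5, Nim-value = 5
Branch 2: length 11, Nim-value = 11
Branch 3: length 10, Nim-value = 10
Branch 4: length 5, Nim-value = 5
Branch 5: length 11, Nim-value = 11
Total Nim-value = XOR of all branch values:
0 XOR 5 = 5
5 XOR 11 = 14
14 XOR 10 = 4
4 XOR 5 = 1
1 XOR 11 = 10
Nim-value of the tree = 10

10


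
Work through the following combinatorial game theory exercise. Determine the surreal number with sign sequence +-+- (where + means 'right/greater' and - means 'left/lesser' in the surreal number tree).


Sign expansion: +-+-
Rule: track bounds (lo, hi), initially (-inf, +inf). On '+', the current value becomes lo and we move to the simplest number in (value, hi): value + 1 if hi = +inf, otherwise the midpoint (value + hi)/2. On '-', the current value becomes hi and we move to value - 1 if lo = -inf, otherwise the midpoint (lo + value)/2.
Start at 0.
Step 1: sign = +, move right. Bounds: (0, +inf). Value = 1
Step 2: sign = -, move left. Bounds: (0, 1). Value = 1/2
Step 3: sign = +, move right. Bounds: (1/2, 1). Value = 3/4
Step 4: sign = -, move left. Bounds: (1/2, 3/4). Value = 5/8
The surreal number with sign expansion +-+- is 5/8.

5/8


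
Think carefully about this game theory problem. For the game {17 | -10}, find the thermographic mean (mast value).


Game = {17 | -10}, a switch {a | b} with numbers a > b.
Its thermograph has left wall a - t and right wall b + t, which meet at t = (a - b)/2, where both equal (a + b)/2. So the mast (mean value) is at (a + b)/2.
Mean = (17 + (-10))/2 = 7/2 = 7/2

7/2


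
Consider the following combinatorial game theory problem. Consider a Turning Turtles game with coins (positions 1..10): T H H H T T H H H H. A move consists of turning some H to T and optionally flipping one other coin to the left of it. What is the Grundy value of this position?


Coins: T H H H T T H H H H
Key fact: a single head at position k behaves exactly like a Nim heap of size k (turning it to T and optionally flipping a coin at j < k corresponds to moving the heap from k to j, or to 0), and heads combine as a disjunctive sum (two heads at the same place would cancel, matching j XOR j = 0). So the Nim-value is the XOR of the 1-indexed positions of the heads.
Face-up positions (1-indexed): [2, 3, 4, 7, 8, 9, 10]
XOR 0 with 2: 0 XOR 2 = 2
XOR 2 with 3: 2 XOR 3 = 1
XOR 1 with 4: 1 XOR 4 = 5
XOR 5 with 7: 5 XOR 7 = 2
XOR 2 with 8: 2 XOR 8 = 10
XOR 10 with 9: 10 XOR 9 = 3
XOR 3 with 10: 3 XOR 10 = 9
Nim-value = 9

9


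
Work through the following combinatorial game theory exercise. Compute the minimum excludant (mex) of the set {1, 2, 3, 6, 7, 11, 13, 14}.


Set = {1, 2, 3, 6, 7, 11, 13, 14}
0 is NOT in the set. This is the mex.
mex = 0

0


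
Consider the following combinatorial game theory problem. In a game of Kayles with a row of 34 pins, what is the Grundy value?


Kayles: a move removes 1 or 2 adjacent pins from a contiguous row.
Removing pins from a row of k leaves two independent rows (a, b) with a + b = k - 1 (one pin) or a + b = k - 2 (two pins); an end removal gives a = 0.
By Sprague-Grundy, G(k) = mex{ G(a) XOR G(b) } over all these splits. G(0) = 0.
G(1): splits (0,0):0^0=0 -> mex({0}) = 1
G(2): splits (0,1):0^1=1 (0,0):0^0=0 -> mex({0, 1}) = 2
G(3): splits (0,2):0^2=2 (1,1):1^1=0 (0,1):0^1=1 -> mex({0, 1, 2}) = 3
G(4): splits (0,3):0^3=3 (1,2):1^2=3 (0,2):0^2=2 (1,1):1^1=0 -> mex({0, 2, 3}) = 1
G(5): splits (0,4):0^1=1 (1,3):1^3=2 (2,2):2^2=0 (0,3):0^3=3 (1,2):1^2=3 -> mex({0, 1, 2, 3}) = 4
G(6) = mex({0, 1, 2, 4}) = 3
G(7) = mex({0, 1, 3, 4, 5}) = 2
G(8) = mex({0, 2, 3, 5, 6}) = 1
G(9) = mex({0, 1, 2, 3, 6, 7}) = 4
G(10) = mex({0, 1, 3, 4, 5, 7}) = 2
G(11) = mex({0, 1, 2, 3, 4, 5}) = 6
G(12) = mex({0, 1, 2, 3, 5, 6, 7}) = 4
G(13) = mex({0, 2, 3, 4, 6, 7}) = 1
G(14) = mex({0, 1, 4, 5, 6, 7}) = 2
G(15) = mex({0, 1, 2, 3, 4, 5, 6}) = 7
G(16) = mex({0, 2, 3, 5, 6, 7}) = 1
G(17) = mex({0, 1, 2, 3, 5, 6, 7}) = 4
G(18) = mex({0, 1, 2, 4, 5, 6}) = 3
G(19) = mex({0, 1, 3, 4, 5, 7}) = 2
G(20) = mex({0, 2, 3, 4, 5, 6, 7}) = 1
G(21) = mex({0, 1, 2, 3, 5, 6, 7}) = 4
G(22) = mex({0, 1, 2, 3, 4, 5, 7}) = 6
G(23) = mex({0, 1, 2, 3, 4, 5, 6}) = 7
G(24) = mex({0, 1, 2, 3, 5, 6, 7}) = 4
G(25) = mex({0, 2, 3, 4, 6, 7}) = 1
G(26) = mex({0, 1, 3, 4, 5, 6, 7}) = 2
G(27) = mex({0, 1, 2, 3, 4, 5, 6, 7}) = 8
G(28) = mex({0, 1, 2, 3, 4, 6, 7, 8}) = 5
G(29) = mex({0, 1, 2, 3, 5, 6, 7, 8, 9}) = 4
G(30) = mex({0, 1, 2, 3, 4, 5, 6, 9, 10}) = 7
G(31) = mex({0, 1, 3, 4, 5, 7, 10, 11}) = 2
G(32) = mex({0, 2, 3, 4, 5, 6, 7, 9, 11}) = 1
G(33) = mex({0, 1, 2, 3, 4, 5, 6, 7, 9, 12}) = 8
G(34) = mex({0, 1, 2, 3, 4, 5, 7, 8, 11, 12}) = 6
Therefore G(34) = 6.

6


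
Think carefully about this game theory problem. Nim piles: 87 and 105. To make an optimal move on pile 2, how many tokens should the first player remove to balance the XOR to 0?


Piles: 87 and 105
Current XOR: 87 XOR 105 = 62 (non-zero, so this is an N-position).
To make the XOR zero, we need to find a move that balances the piles.
For pile 2 (size 105): target = 105 XOR 62 = 87
We reduce pile 2 from 105 to 87.
Tokens removed: 105 - 87 = 18
Verification: 87 XOR 87 = 0

18


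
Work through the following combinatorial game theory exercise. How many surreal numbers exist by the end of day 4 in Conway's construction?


Day 0: {|} = 0 is born. Count = 1.
Day n: the number of surreal numbers born by day n is 2^(n+1) - 1.
By day 0: 2^1 - 1 = 1
By day 1: 2^2 - 1 = 3
By day 2: 2^3 - 1 = 7
By day 3: 2^4 - 1 = 15
By day 4: 2^5 - 1 = 31
By day 4: 31 surreal numbers.

31


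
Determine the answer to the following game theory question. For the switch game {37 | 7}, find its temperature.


The game is {37 | 7}, a switch {a | b} with numbers a > b.
Cooling {a | b} by t gives {a - t | b + t}, which stops being hot when a - t = b + t, i.e. at t = (a - b)/2. So the temperature of a switch is (a - b)/2.
Temperature = (Left option - Right option) / 2
= (37 - (7)) / 2
= 30 / 2
= 15

15


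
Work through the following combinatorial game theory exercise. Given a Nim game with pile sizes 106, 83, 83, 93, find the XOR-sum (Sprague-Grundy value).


We need the XOR (exclusive or) of all pile sizes.
After XOR-ing pile 1 (size 106): 0 XOR 106 = 106
After XOR-ing pile 2 (size 83): 106 XOR 83 = 57
After XOR-ing pile 3 (size 83): 57 XOR 83 = 106
After XOR-ing pile 4 (size 93): 106 XOR 93 = 55
The Nim-value of this position is 55.

55


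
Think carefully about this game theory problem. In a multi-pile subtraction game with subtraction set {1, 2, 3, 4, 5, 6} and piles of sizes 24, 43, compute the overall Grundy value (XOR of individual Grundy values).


Subtraction set: {1, 2, 3, 4, 5, 6}
For this subtraction set, G(n) = n mod 7 (period = max + 1 = 7).
Pile 1 (size 24): G(24) = 24 mod 7 = 3
Pile 2 (size 43): G(43) = 43 mod 7 = 1
Total Grundy value = XOR of all: 3 XOR 1 = 2

2


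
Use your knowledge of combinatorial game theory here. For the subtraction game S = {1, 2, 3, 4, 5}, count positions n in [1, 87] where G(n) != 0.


Subtraction set S = {1, 2, 3, 4, 5}, so G(n) = n mod 6.
G(n) = 0 when n is a multiple of 6.
Multiples of 6 in [1, 87]: 14
N-positions (nonzero Grundy) = 87 - 14 = 73

73


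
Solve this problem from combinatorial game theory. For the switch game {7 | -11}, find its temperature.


The game is {7 | -11}, a switch {a | b} with numbers a > b.
Cooling {a | b} by t gives {a - t | b + t}, which stops being hot when a - t = b + t, i.e. at t = (a - b)/2. So the temperature of a switch is (a - b)/2.
Temperature = (Left option - Right option) / 2
= (7 - (-11)) / 2
= 18 / 2
= 9

9


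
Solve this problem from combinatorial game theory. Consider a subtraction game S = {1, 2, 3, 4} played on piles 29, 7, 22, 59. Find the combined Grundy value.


Subtraction set: {1, 2, 3, 4}
For this subtraction set, G(n) = n mod 5 (period = max + 1 = 5).
Pile 1 (size 29): G(29) = 29 mod 5 = 4
Pile 2 (size 7): G(7) = 7 mod 5 = 2
Pile 3 (size 22): G(22) = 22 mod 5 = 2
Pile 4 (size 59): G(59) = 59 mod 5 = 4
Total Grundy value = XOR of all: 4 XOR 2 XOR 2 XOR 4 = 0

0


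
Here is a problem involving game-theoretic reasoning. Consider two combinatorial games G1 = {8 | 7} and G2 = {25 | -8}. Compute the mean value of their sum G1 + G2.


G1 = {8 | 7}, G2 = {25 | -8}
Each is a switch {a | b} with numbers a > b; its mean value is (a + b)/2, and mean value is additive over game sums: m(G1 + G2) = m(G1) + m(G2).
Mean of G1 = (8 + (7))/2 = 15/2 = 15/2
Mean of G2 = (25 + (-8))/2 = 17/2 = 17/2
Mean of G1 + G2 = 15/2 + 17/2 = 16

16


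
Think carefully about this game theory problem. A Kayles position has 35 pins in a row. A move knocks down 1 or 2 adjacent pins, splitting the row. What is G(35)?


Kayles: a move removes 1 or 2 adjacent pins from a contiguous row.
Removing pins from a row of k leaves two independent rows (a, b) with a + b = k - 1 (one pin) or a + b = k - 2 (two pins); an end removal gives a = 0.
By Sprague-Grundy, G(k) = mex{ G(a) XOR G(b) } over all these splits. G(0) = 0.
G(1): splits (0,0):0^0=0 -> mex({0}) = 1
G(2): splits (0,1):0^1=1 (0,0):0^0=0 -> mex({0, 1}) = 2
G(3): splits (0,2):0^2=2 (1,1):1^1=0 (0,1):0^1=1 -> mex({0, 1, 2}) = 3
G(4): splits (0,3):0^3=3 (1,2):1^2=3 (0,2):0^2=2 (1,1):1^1=0 -> mex({0, 2, 3}) = 1
G(5): splits (0,4):0^1=1 (1,3):1^3=2 (2,2):2^2=0 (0,3):0^3=3 (1,2):1^2=3 -> mex({0, 1, 2, 3}) = 4
G(6) = mex({0, 1, 2, 4}) = 3
G(7) = mex({0, 1, 3, 4, 5}) = 2
G(8) = mex({0, 2, 3, 5, 6}) = 1
G(9) = mex({0, 1, 2, 3, 6, 7}) = 4
G(10) = mex({0, 1, 3, 4, 5, 7}) = 2
G(11) = mex({0, 1, 2, 3, 4, 5}) = 6
G(12) = mex({0, 1, 2, 3, 5, 6, 7}) = 4
G(13) = mex({0, 2, 3, 4, 6, 7}) = 1
G(14) = mex({0, 1, 4, 5, 6, 7}) = 2
G(15) = mex({0, 1, 2, 3, 4, 5, 6}) = 7
G(16) = mex({0, 2, 3, 5, 6, 7}) = 1
G(17) = mex({0, 1, 2, 3, 5, 6, 7}) = 4
G(18) = mex({0, 1, 2, 4, 5, 6}) = 3
G(19) = mex({0, 1, 3, 4, 5, 7}) = 2
G(20) = mex({0, 2, 3, 4, 5, 6, 7}) = 1
G(21) = mex({0, 1, 2, 3, 5, 6, 7}) = 4
G(22) = mex({0, 1, 2, 3, 4, 5, 7}) = 6
G(23) = mex({0, 1, 2, 3, 4, 5, 6}) = 7
G(24) = mex({0, 1, 2, 3, 5, 6, 7}) = 4
G(25) = mex({0, 2, 3, 4, 6, 7}) = 1
G(26) = mex({0, 1, 3, 4, 5, 6, 7}) = 2
G(27) = mex({0, 1, 2, 3, 4, 5, 6, 7}) = 8
G(28) = mex({0, 1, 2, 3, 4, 6, 7, 8}) = 5
G(29) = mex({0, 1, 2, 3, 5, 6, 7, 8, 9}) = 4
G(30) = mex({0, 1, 2, 3, 4, 5, 6, 9, 10}) = 7
G(31) = mex({0, 1, 3, 4, 5, 7, 10, 11}) = 2
G(32) = mex({0, 2, 3, 4, 5, 6, 7, 9, 11}) = 1
G(33) = mex({0, 1, 2, 3, 4, 5, 6, 7, 9, 12}) = 8
G(34) = mex({0, 1, 2, 3, 4, 5, 7, 8, 11, 12}) = 6
G(35) = mex({0, 1, 2, 3, 4, 5, 6, 8, 9, 10, 11}) = 7
Therefore G(35) = 7.

7


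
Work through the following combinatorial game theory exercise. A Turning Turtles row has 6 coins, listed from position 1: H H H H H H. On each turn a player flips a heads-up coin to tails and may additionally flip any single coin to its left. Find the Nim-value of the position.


Coins: H H H H H H
Key fact: a single head at position k behaves exactly like a Nim heap of size k (turning it to T and optionally flipping a coin at j < k corresponds to moving the heap from k to j, or to 0), and heads combine as a disjunctive sum (two heads at the same place would cancel, matching j XOR j = 0). So the Nim-value is the XOR of the 1-indexed positions of the heads.
Face-up positions (1-indexed): [1, 2, 3, 4, 5, 6]
XOR 0 with 1: 0 XOR 1 = 1
XOR 1 with 2: 1 XOR 2 = 3
XOR 3 with 3: 3 XOR 3 = 0
XOR 0 with 4: 0 XOR 4 = 4
XOR 4 with 5: 4 XOR 5 = 1
XOR 1 with 6: 1 XOR 6 = 7
Nim-value = 7

7


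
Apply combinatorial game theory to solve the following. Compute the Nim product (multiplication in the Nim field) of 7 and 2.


Nim multiplication is bilinear over XOR: (u XOR v) * w = (u*w) XOR (v*w).
So we split each operand into its bit components and XOR the pairwise Nim products.
7 = 1 + 2 + 4 (as XOR of powers of 2).
2 = 2 (as XOR of powers of 2).
Using the standard Nim-product table on single bits:
  2*2 = 3,   2*4 = 8,   2*8 = 12,
  4*4 = 6,   4*8 = 11,  8*8 = 13,
and  1*x = x (identity), k*l = l*k (commutative).
Pairwise Nim products:
  1 * 2 = 2
  2 * 2 = 3
  4 * 2 = 8
XOR them: 2 XOR 3 XOR 8 = 9.
Result: 7 * 2 = 9 (in Nim).

9


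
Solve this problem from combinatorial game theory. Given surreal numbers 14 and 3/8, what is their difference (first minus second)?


x = 14, y = 3/8
Converting to common denominator: 8
x = 112/8, y = 3/8
x - y = 14 - 3/8 = 109/8

109/8


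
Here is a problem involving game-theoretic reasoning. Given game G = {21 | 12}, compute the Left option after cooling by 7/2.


Original game: {21 | 12} (a switch {a | b} with a > b).
Cooling by t (for t below the temperature (a - b)/2 = 9/2) taxes each move by t: {a | b} cooled by t is {a - t | b + t}.
Cooling amount: t = 7/2
Cooled Left option: 21 - 7/2 = 35/2
Cooled Right option: 12 + 7/2 = 31/2
Cooled game: {35/2 | 31/2}
Left option = 35/2

35/2


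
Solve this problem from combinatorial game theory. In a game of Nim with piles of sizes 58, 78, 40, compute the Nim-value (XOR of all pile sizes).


We need the XOR (exclusive or) of all pile sizes.
After XOR-ing pile 1 (size 58): 0 XOR 58 = 58
After XOR-ing pile 2 (size 78): 58 XOR 78 = 116
After XOR-ing pile 3 (size 40): 116 XOR 40 = 92
The Nim-value of this position is 92.

92


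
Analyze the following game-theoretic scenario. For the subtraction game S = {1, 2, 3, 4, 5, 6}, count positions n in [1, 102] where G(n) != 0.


Subtraction set S = {1, 2, 3, 4, 5, 6}, so G(n) = n mod 7.
G(n) = 0 when n is a multiple of 7.
Multiples of 7 in [1, 102]: 14
N-positions (nonzero Grundy) = 102 - 14 = 88

88


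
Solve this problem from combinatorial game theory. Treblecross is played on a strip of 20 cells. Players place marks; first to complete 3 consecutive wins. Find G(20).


Treblecross: place X on empty cells; 3-in-a-row wins.
Playing within two cells of an existing X lets the opponent win at once, so sensible play treats the cells i-2..i+2 around each X as dead. The player left with no safe cell loses, so this is a normal-play take-away game on strips of safe cells.
Placing X at cell i (0-indexed) of a strip of k safe cells leaves independent strips of sizes max(0, i-2) and max(0, k-i-3). Hence G(k) = mex{ G(max(0,i-2)) XOR G(max(0,k-i-3)) : 0 <= i < k }, with G(0) = 0.
G(1): splits (0,0):0^0=0 -> mex({0}) = 1
G(2): splits (0,0):0^0=0 -> mex({0}) = 1
G(3): splits (0,0):0^0=0 -> mex({0}) = 1
G(4): splits (0,1):0^1=1 (0,0):0^0=0 -> mex({0, 1}) = 2
G(5): splits (0,2):0^1=1 (0,1):0^1=1 (0,0):0^0=0 -> mex({0, 1}) = 2
G(6) = mex({1}) = 0
G(7) = mex({0, 1, 2}) = 3
G(8) = mex({0, 1, 2}) = 3
G(9) = mex({0, 2}) = 1
G(10) = mex({0, 2, 3}) = 1
G(11) = mex({0, 3}) = 1
G(12) = mex({1, 3}) = 0
G(13) = mex({0, 1, 2, 3}) = 4
G(14) = mex({0, 1, 2}) = 3
G(15) = mex({0, 1, 2}) = 3
G(16) = mex({0, 1, 2, 4}) = 3
G(17) = mex({0, 1, 3, 4}) = 2
G(18) = mex({0, 1, 3, 4}) = 2
G(19) = mex({0, 1, 3, 5}) = 2
G(20) = mex({0, 1, 2, 3, 5}) = 4
Therefore G(20) = 4.

4


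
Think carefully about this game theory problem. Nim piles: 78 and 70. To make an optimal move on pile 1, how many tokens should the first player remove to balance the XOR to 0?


Piles: 78 and 70
Current XOR: 78 XOR 70 = 8 (non-zero, so this is an N-position).
To make the XOR zero, we need to find a move that balances the piles.
For pile 1 (size 78): target = 78 XOR 8 = 70
We reduce pile 1 from 78 to 70.
Tokens removed: 78 - 70 = 8
Verification: 70 XOR 70 = 0

8


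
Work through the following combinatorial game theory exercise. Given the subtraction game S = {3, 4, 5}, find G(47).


The subtraction set is S = {3, 4, 5}.
G(k) = mex{ G(k - s) : s in S, s <= k }. We compute iteratively: G(0) = 0.
G(1) = mex({}) = 0
G(2) = mex({}) = 0
G(3) = mex({0}) = 1
G(4) = mex({0}) = 1
G(5) = mex({0}) = 1
G(6) = mex({0, 1}) = 2
G(7) = mex({0, 1}) = 2
G(8) = mex({1}) = 0
G(9) = mex({1, 2}) = 0
G(10) = mex({1, 2}) = 0
G(11) = mex({0, 2}) = 1
G(12) = mex({0, 2}) = 1
Observe that G(8)..G(12) = 0, 0, 0, 1, 1 repeats G(0)..G(4) = 0, 0, 0, 1, 1.
For k >= max(S) = 5, G(k) is determined by the previous 5 values G(k-5)..G(k-1); a window of 5 consecutive values has recurred shifted by 8, so by induction G(k + 8) = G(k) for all k >= 0: the sequence is periodic from the start with period 8.
One period: G(0..7) = 0, 0, 0, 1, 1, 1, 2, 2.
47 mod 8 = 7, so G(47) = G(7) = 2.

2


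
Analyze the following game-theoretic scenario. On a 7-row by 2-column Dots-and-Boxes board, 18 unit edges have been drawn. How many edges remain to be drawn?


Grid: 7 x 2 boxes, i.e. 8 rows and 3 columns of dots.
Horizontal edges: (rows + 1) * cols = 8 * 2 = 16
Vertical edges: rows * (cols + 1) = 7 * 3 = 21
Total edges: 16 + 21 = 37
Edges drawn: 18
Remaining: 37 - 18 = 19

19


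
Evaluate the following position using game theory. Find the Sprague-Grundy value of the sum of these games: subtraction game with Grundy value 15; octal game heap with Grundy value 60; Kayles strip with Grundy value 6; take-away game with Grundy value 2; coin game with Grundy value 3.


By the Sprague-Grundy theorem, the Grundy value of a sum of games is the XOR of individual Grundy values.
subtraction game: Grundy value = 15. Running XOR: 0 XOR 15 = 15
octal game heap: Grundy value = 60. Running XOR: 15 XOR 60 = 51
Kayles strip: Grundy value = 6. Running XOR: 51 XOR 6 = 53
take-away game: Grundy value = 2. Running XOR: 53 XOR 2 = 55
coin game: Grundy value = 3. Running XOR: 55 XOR 3 = 52
The combined Grundy value is 52.

52


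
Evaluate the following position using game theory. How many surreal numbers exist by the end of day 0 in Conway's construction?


Day 0: {|} = 0 is born. Count = 1.
Day n: the number of surreal numbers born by day n is 2^(n+1) - 1.
By day 0: 2^1 - 1 = 1
By day 0: 1 surreal numbers.

1


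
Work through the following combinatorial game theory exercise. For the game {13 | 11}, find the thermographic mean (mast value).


Game = {13 | 11}, a switch {a | b} with numbers a > b.
Its thermograph has left wall a - t and right wall b + t, which meet at t = (a - b)/2, where both equal (a + b)/2. So the mast (mean value) is at (a + b)/2.
Mean = (13 + (11))/2 = 24/2 = 12

12


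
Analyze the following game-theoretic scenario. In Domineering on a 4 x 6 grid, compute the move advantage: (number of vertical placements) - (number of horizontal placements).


Board is 4 x 6 (rows x cols).
Left (vertical) placements: (rows-1) * cols = 3 * 6 = 18
Right (horizontal) placements: rows * (cols-1) = 4 * 5 = 20
Advantage = Left - Right = 18 - 20 = -2

-2


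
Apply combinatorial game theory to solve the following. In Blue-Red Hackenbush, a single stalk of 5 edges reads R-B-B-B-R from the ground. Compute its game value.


Edges (from ground): R-B-B-B-R
By Berlekamp's sign-expansion rule, a Blue-Red Hackenbush stalk has the value of the surreal number whose sign sequence is the edge sequence with B -> + and R -> -.
Sign sequence: -+++-
Trace the sign expansion in the surreal number tree, starting from 0:
Edge 1: R (sign -) -> bounds (-inf, 0), value = -1
Edge 2: B (sign +) -> bounds (-1, 0), value = -1/2
Edge 3: B (sign +) -> bounds (-1/2, 0), value = -1/4
Edge 4: B (sign +) -> bounds (-1/4, 0), value = -1/8
Edge 5: R (sign -) -> bounds (-1/4, -1/8), value = -3/16
Game value = -3/16

-3/16


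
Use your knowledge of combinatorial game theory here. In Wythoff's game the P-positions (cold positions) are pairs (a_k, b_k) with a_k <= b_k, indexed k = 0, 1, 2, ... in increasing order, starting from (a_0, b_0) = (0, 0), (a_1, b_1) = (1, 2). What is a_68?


By Wythoff's theorem, a_k = floor(k * phi) and b_k = floor(k * phi^2) = a_k + k, where phi = (1 + sqrt(5))/2 is the golden ratio.
phi = (1 + sqrt(5))/2 = 1.618034
k = 68
k * phi = 68 * 1.618034 = 110.026311
a_68 = floor(k * phi) = 110

110


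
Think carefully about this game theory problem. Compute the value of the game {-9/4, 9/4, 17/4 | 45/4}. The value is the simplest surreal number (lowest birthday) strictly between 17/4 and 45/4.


Left options: {-9/4, 9/4, 17/4}, max = 17/4
Right options: {45/4}, min = 45/4
All options are numbers and max(Left) < min(Right), so by the simplicity theorem the value is the simplest (earliest-born) number strictly between 17/4 and 45/4.
Integers 5 through 11 all lie strictly between 17/4 and 45/4.
Among integers, the simplest (lowest birthday = smallest |n|; 0 is born on day 0, +-n on day n) is 5.
No non-integer in the interval can be simpler: if x is a non-integer in the interval, then floor(x) or ceil(x) also lies in the interval (the interval contains an integer), and both are proper prefixes of x's sign expansion, i.e. born earlier. So the game value is 5.
Game value = 5

5
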